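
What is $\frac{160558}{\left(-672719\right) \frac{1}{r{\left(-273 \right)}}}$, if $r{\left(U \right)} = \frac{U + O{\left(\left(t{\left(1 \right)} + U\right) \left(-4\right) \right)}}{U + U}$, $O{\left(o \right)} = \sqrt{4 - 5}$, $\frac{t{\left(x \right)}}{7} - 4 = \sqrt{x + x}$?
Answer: $- \frac{80279}{672719} + \frac{80279 i}{183652287} \approx -0.11934 + 0.00043713 i$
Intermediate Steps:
$t{\left(x \right)} = 28 + 7 \sqrt{2} \sqrt{x}$ ($t{\left(x \right)} = 28 + 7 \sqrt{x + x} = 28 + 7 \sqrt{2 x} = 28 + 7 \sqrt{2} \sqrt{x}$)
$O{\left(o \right)} = i$ ($O{\left(o \right)} = \sqrt{-1} = i$)
$r{\left(U \right)} = \frac{i + U}{2 U}$ ($r{\left(U \right)} = \frac{U + i}{U + U} = \frac{i + U}{2 U}$)
$\frac{160558}{\left(-672719\right) \frac{1}{r{\left(-273 \right)}}} = \frac{160558}{\left(-672719\right) \frac{1}{\frac{1}{2} \frac{1}{-273} \left(i - 273\right)}} = \frac{160558}{\left(-672719\right) \frac{1}{\frac{1}{2} \left(- \frac{1}{273}\right) \left(-273 + i\right)}} = \frac{160558}{\left(-672719\right) \frac{1}{\frac{1}{2} - \frac{i}{546}}} = \frac{160558}{\left(-672719\right) \frac{149058 \left(\frac{1}{2} + \frac{i}{546}\right)}{37265}} = \frac{160558}{\left(- \frac{100274148702}{37265}\right) \left(\frac{1}{2} + \frac{i}{546}\right)} = 160558 \left(- \frac{1}{1345438} + \frac{i}{367304574}\right) = - \frac{80279}{672719} + \frac{80279 i}{183652287}$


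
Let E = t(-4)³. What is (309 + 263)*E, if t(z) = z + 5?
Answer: 572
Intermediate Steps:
t(z) = 5 + z
E = 1 (E = (5 - 4)³ = 1³ = 1)
(309 + 263)*E = (309 + 263)*1 = 572*1 = 572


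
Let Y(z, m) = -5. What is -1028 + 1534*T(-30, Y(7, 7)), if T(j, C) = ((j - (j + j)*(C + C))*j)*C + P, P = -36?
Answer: -145019252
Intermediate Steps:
T(j, C) = -36 + C*j*(j - 4*C*j) (T(j, C) = ((j - (j + j)*(C + C))*j)*C - 36 = ((j - 2*j*2*C)*j)*C - 36 = ((j - 4*C*j)*j)*C - 36 = (j*(j - 4*C*j))*C - 36 = C*j*(j - 4*C*j) - 36 = -36 + C*j*(j - 4*C*j))
-1028 + 1534*T(-30, Y(7, 7)) = -1028 + 1534*(-36 - 5*(-30)**2 - 4*(-5)**2*(-30)**2) = -1028 + 1534*(-36 - 5*900 - 4*25*900) = -1028 + 1534*(-36 - 4500 - 90000) = -1028 + 1534*(-94536) = -1028 - 145018224 = -145019252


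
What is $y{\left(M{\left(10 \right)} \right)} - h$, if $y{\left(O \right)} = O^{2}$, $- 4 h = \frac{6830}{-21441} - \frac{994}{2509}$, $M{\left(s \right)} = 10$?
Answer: $\frac{5369934694}{53795469} \approx 99.821$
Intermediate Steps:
$h = \frac{9612206}{53795469}$ ($h = - \frac{\frac{6830}{-21441} - \frac{994}{2509}}{4} = - \frac{6830 \left(- \frac{1}{21441}\right) - \frac{994}{2509}}{4} = - \frac{- \frac{6830}{21441} - \frac{994}{2509}}{4} = \left(- \frac{1}{4}\right) \left(- \frac{38448824}{53795469}\right) = \frac{9612206}{53795469} \approx 0.17868$)
$y{\left(M{\left(10 \right)} \right)} - h = 10^{2} - \frac{9612206}{53795469} = 100 - \frac{9612206}{53795469} = \frac{5369934694}{53795469}$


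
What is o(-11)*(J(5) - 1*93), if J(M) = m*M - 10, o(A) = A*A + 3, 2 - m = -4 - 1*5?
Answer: -5952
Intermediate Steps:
m = 11 (m = 2 - (-4 - 1*5) = 2 - (-4 - 5) = 2 - 1*(-9) = 2 + 9 = 11)
o(A) = 3 + A**2 (o(A) = A**2 + 3 = 3 + A**2)
J(M) = -10 + 11*M (J(M) = 11*M - 10 = -10 + 11*M)
o(-11)*(J(5) - 1*93) = (3 + (-11)**2)*((-10 + 11*5) - 1*93) = (3 + 121)*((-10 + 55) - 93) = 124*(45 - 93) = 124*(-48) = -5952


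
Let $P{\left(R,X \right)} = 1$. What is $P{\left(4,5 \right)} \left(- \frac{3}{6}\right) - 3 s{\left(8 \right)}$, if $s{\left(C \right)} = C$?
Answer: $- \frac{49}{2} \approx -24.5$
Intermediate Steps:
$P{\left(4,5 \right)} \left(- \frac{3}{6}\right) - 3 s{\left(8 \right)} = 1 \left(- \frac{3}{6}\right) - 24 = 1 \left(\left(-3\right) \frac{1}{6}\right) - 24 = 1 \left(- \frac{1}{2}\right) - 24 = - \frac{1}{2} - 24 = - \frac{49}{2}$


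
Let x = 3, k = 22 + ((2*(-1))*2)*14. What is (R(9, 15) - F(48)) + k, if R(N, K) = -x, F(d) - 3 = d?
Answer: -88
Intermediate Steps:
F(d) = 3 + d
k = -34 (k = 22 - 2*2*14 = 22 - 4*14 = 22 - 56 = -34)
R(N, K) = -3 (R(N, K) = -1*3 = -3)
(R(9, 15) - F(48)) + k = (-3 - (3 + 48)) - 34 = (-3 - 1*51) - 34 = (-3 - 51) - 34 = -54 - 34 = -88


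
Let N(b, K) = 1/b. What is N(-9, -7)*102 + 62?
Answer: 152/3 ≈ 50.667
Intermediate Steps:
N(-9, -7)*102 + 62 = 102/(-9) + 62 = -⅑*102 + 62 = -34/3 + 62 = 152/3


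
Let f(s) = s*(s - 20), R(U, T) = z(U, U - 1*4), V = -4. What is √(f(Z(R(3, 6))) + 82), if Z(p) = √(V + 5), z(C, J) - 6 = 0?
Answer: 3*√7 ≈ 7.9373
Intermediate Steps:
z(C, J) = 6 (z(C, J) = 6 + 0 = 6)
R(U, T) = 6
Z(p) = 1 (Z(p) = √(-4 + 5) = √1 = 1)
f(s) = s*(-20 + s)
√(f(Z(R(3, 6))) + 82) = √(1*(-20 + 1) + 82) = √(1*(-19) + 82) = √(-19 + 82) = √63 = 3*√7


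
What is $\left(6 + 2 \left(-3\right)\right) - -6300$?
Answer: $6300$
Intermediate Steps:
$\left(6 + 2 \left(-3\right)\right) - -6300 = \left(6 - 6\right) + 6300 = 0 + 6300 = 6300$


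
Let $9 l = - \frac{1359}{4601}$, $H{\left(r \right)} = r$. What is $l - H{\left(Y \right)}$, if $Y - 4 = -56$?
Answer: $\frac{239101}{4601} \approx 51.967$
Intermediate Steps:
$Y = -52$ ($Y = 4 - 56 = -52$)
$l = - \frac{151}{4601}$ ($l = \frac{\left(-1359\right) \frac{1}{4601}}{9} = \frac{1}{9} \left(- \frac{1359}{4601}\right) = - \frac{151}{4601} \approx -0.032819$)
$l - H{\left(Y \right)} = - \frac{151}{4601} - -52 = - \frac{151}{4601} + 52 = \frac{239101}{4601}$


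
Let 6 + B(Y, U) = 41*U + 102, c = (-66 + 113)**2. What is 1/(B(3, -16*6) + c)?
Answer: -1/1631 ≈ -0.00061312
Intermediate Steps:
c = 2209 (c = 47**2 = 2209)
B(Y, U) = 96 + 41*U (B(Y, U) = -6 + (41*U + 102) = -6 + (102 + 41*U) = 96 + 41*U)
1/(B(3, -16*6) + c) = 1/((96 + 41*(-16*6)) + 2209) = 1/((96 + 41*(-96)) + 2209) = 1/((96 - 3936) + 2209) = 1/(-3840 + 2209) = 1/(-1631) = -1/1631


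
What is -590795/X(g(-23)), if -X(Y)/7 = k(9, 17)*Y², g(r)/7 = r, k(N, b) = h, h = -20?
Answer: -118159/725788 ≈ -0.16280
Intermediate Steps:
k(N, b) = -20
g(r) = 7*r
X(Y) = 140*Y² (X(Y) = -(-140)*Y² = 140*Y²)
-590795/X(g(-23)) = -590795/(140*(7*(-23))²) = -590795/(140*(-161)²) = -590795/(140*25921) = -590795/3628940 = -590795*1/3628940 = -118159/725788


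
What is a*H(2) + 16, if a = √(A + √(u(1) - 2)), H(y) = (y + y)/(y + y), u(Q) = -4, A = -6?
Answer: 16 + √(-6 + I*√6) ≈ 16.49 + 2.4981*I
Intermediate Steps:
H(y) = 1 (H(y) = (2*y)/((2*y)) = (2*y)*(1/(2*y)) = 1)
a = √(-6 + I*√6) (a = √(-6 + √(-4 - 2)) = √(-6 + √(-6)) = √(-6 + I*√6) ≈ 0.49028 + 2.4981*I)
a*H(2) + 16 = √(-6 + I*√6)*1 + 16 = √(-6 + I*√6) + 16 = 16 + √(-6 + I*√6)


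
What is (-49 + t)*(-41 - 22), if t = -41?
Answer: 5670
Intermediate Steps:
(-49 + t)*(-41 - 22) = (-49 - 41)*(-41 - 22) = -90*(-63) = 5670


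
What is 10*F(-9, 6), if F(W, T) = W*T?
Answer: -540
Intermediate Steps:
F(W, T) = T*W
10*F(-9, 6) = 10*(6*(-9)) = 10*(-54) = -540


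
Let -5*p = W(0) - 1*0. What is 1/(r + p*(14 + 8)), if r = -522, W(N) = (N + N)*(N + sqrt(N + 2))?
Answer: -1/522 ≈ -0.0019157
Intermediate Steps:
W(N) = 2*N*(N + sqrt(2 + N)) (W(N) = (2*N)*(N + sqrt(2 + N)) = 2*N*(N + sqrt(2 + N)))
p = 0 (p = -(2*0*(0 + sqrt(2 + 0)) - 1*0)/5 = -(2*0*(0 + sqrt(2)) + 0)/5 = -(2*0*sqrt(2) + 0)/5 = -(0 + 0)/5 = -1/5*0 = 0)
1/(r + p*(14 + 8)) = 1/(-522 + 0*(14 + 8)) = 1/(-522 + 0*22) = 1/(-522 + 0) = 1/(-522) = -1/522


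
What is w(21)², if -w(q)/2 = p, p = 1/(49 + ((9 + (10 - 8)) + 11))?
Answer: 4/5041 ≈ 0.00079349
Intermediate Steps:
p = 1/71 (p = 1/(49 + ((9 + 2) + 11)) = 1/(49 + (11 + 11)) = 1/(49 + 22) = 1/71 ≈ 0.014085)
w(q) = -2/71 (w(q) = -2*1/71 = -2/71)
w(21)² = (-2/71)² = 4/5041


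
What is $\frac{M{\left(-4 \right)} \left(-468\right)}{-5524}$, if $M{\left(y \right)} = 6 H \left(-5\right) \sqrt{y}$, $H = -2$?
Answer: $\frac{14040 i}{1381} \approx 10.167 i$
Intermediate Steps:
$M{\left(y \right)} = 60 \sqrt{y}$ ($M{\left(y \right)} = 6 \left(-2\right) \left(-5\right) \sqrt{y} = \left(-12\right) \left(-5\right) \sqrt{y} = 60 \sqrt{y}$)
$\frac{M{\left(-4 \right)} \left(-468\right)}{-5524} = \frac{60 \sqrt{-4} \left(-468\right)}{-5524} = 60 \cdot 2 i \left(-468\right) \left(- \frac{1}{5524}\right) = 120 i \left(-468\right) \left(- \frac{1}{5524}\right) = - 56160 i \left(- \frac{1}{5524}\right) = \frac{14040 i}{1381}$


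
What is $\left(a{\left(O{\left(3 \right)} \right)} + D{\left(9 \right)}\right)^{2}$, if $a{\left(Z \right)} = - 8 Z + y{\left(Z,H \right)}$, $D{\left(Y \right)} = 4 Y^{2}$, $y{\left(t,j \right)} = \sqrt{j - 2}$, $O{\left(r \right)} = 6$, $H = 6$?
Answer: $77284$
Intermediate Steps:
$y{\left(t,j \right)} = \sqrt{-2 + j}$
$a{\left(Z \right)} = 2 - 8 Z$ ($a{\left(Z \right)} = - 8 Z + \sqrt{-2 + 6} = - 8 Z + \sqrt{4} = - 8 Z + 2 = 2 - 8 Z$)
$\left(a{\left(O{\left(3 \right)} \right)} + D{\left(9 \right)}\right)^{2} = \left(\left(2 - 48\right) + 4 \cdot 9^{2}\right)^{2} = \left(\left(2 - 48\right) + 4 \cdot 81\right)^{2} = \left(-46 + 324\right)^{2} = 278^{2} = 77284$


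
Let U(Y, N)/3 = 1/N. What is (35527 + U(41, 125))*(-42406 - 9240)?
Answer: -229353585188/125 ≈ -1.8348e+9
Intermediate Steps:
U(Y, N) = 3/N
(35527 + U(41, 125))*(-42406 - 9240) = (35527 + 3/125)*(-42406 - 9240) = (35527 + 3*(1/125))*(-51646) = (35527 + 3/125)*(-51646) = (4440878/125)*(-51646) = -229353585188/125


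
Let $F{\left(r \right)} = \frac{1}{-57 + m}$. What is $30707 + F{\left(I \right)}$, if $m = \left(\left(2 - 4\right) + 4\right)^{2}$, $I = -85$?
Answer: $\frac{1627470}{53} \approx 30707.0$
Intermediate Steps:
$m = 4$ ($m = \left(\left(2 - 4\right) + 4\right)^{2} = \left(-2 + 4\right)^{2} = 2^{2} = 4$)
$F{\left(r \right)} = - \frac{1}{53}$ ($F{\left(r \right)} = \frac{1}{-57 + 4} = \frac{1}{-53} = - \frac{1}{53}$)
$30707 + F{\left(I \right)} = 30707 - \frac{1}{53} = \frac{1627470}{53}$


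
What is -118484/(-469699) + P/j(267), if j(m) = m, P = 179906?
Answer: 4449121238/6600507 ≈ 674.06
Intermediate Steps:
-118484/(-469699) + P/j(267) = -118484/(-469699) + 179906/267 = -118484*(-1/469699) + 179906*(1/267) = 6236/24721 + 179906/267 = 4449121238/6600507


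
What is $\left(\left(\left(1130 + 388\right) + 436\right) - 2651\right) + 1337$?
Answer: $640$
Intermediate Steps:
$\left(\left(\left(1130 + 388\right) + 436\right) - 2651\right) + 1337 = \left(\left(1518 + 436\right) - 2651\right) + 1337 = \left(1954 - 2651\right) + 1337 = -697 + 1337 = 640$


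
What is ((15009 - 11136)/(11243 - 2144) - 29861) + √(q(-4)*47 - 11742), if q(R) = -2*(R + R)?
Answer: -90567122/3033 + I*√10990 ≈ -29861.0 + 104.83*I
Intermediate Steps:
q(R) = -4*R
((15009 - 11136)/(11243 - 2144) - 29861) + √(q(-4)*47 - 11742) = ((15009 - 11136)/(11243 - 2144) - 29861) + √(-4*(-4)*47 - 11742) = (3873/9099 - 29861) + √(16*47 - 11742) = (3873*(1/9099) - 29861) + √(752 - 11742) = (1291/3033 - 29861) + √(-10990) = -90567122/3033 + I*√10990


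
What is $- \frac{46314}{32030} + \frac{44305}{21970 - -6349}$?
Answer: $\frac{53761492}{453528785} \approx 0.11854$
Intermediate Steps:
$- \frac{46314}{32030} + \frac{44305}{21970 - -6349} = \left(-46314\right) \frac{1}{32030} + \frac{44305}{21970 + 6349} = - \frac{23157}{16015} + \frac{44305}{28319} = \frac{53761492}{453528785}$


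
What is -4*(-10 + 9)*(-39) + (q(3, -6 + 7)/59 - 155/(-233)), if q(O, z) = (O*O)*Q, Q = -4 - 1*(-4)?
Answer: -36193/233 ≈ -155.33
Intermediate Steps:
Q = 0 (Q = -4 + 4 = 0)
q(O, z) = 0 (q(O, z) = (O*O)*0 = O²*0 = 0)
-4*(-10 + 9)*(-39) + (q(3, -6 + 7)/59 - 155/(-233)) = -4*(-10 + 9)*(-39) + (0/59 - 155/(-233)) = -4*(-1)*(-39) + (0*(1/59) - 155*(-1/233)) = 4*(-39) + (0 + 155/233) = -156 + 155/233 = -36193/233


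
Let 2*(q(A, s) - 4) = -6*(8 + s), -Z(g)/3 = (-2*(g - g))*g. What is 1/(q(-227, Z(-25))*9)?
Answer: -1/180 ≈ -0.0055556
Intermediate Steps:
Z(g) = 0 (Z(g) = -3*(-2*(g - g))*g = -3*(-2*0)*g = -0*g = -3*0 = 0)
q(A, s) = -20 - 3*s (q(A, s) = 4 + (-6*(8 + s))/2 = 4 + (-48 - 6*s)/2 = 4 + (-24 - 3*s) = -20 - 3*s)
1/(q(-227, Z(-25))*9) = 1/((-20 - 3*0)*9) = 1/((-20 + 0)*9) = 1/(-20*9) = 1/(-180) = -1/180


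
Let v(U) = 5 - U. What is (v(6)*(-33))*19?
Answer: 627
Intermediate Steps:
(v(6)*(-33))*19 = ((5 - 1*6)*(-33))*19 = ((5 - 6)*(-33))*19 = -1*(-33)*19 = 33*19 = 627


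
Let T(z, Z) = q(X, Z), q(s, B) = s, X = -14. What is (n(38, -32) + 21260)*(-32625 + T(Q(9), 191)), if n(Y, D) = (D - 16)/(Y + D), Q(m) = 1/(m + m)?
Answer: -693644028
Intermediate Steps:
Q(m) = 1/(2*m)
T(z, Z) = -14
n(Y, D) = (-16 + D)/(D + Y)
(n(38, -32) + 21260)*(-32625 + T(Q(9), 191)) = ((-16 - 32)/(-32 + 38) + 21260)*(-32625 - 14) = (-48/6 + 21260)*(-32639) = ((1/6)*(-48) + 21260)*(-32639) = (-8 + 21260)*(-32639) = 21252*(-32639) = -693644028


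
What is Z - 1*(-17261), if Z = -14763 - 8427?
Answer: -5929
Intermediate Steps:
Z = -23190
Z - 1*(-17261) = -23190 - 1*(-17261) = -23190 + 17261 = -5929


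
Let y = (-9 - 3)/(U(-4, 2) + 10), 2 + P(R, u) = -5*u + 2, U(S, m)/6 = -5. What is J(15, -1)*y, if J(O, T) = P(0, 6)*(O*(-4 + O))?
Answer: -2970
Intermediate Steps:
U(S, m) = -30 (U(S, m) = 6*(-5) = -30)
P(R, u) = -5*u (P(R, u) = -2 + (-5*u + 2) = -2 + (2 - 5*u) = -5*u)
J(O, T) = -30*O*(-4 + O) (J(O, T) = (-5*6)*(O*(-4 + O)) = -30*O*(-4 + O))
y = ⅗ (y = (-9 - 3)/(-30 + 10) = -12/(-20) = -12*(-1/20) = ⅗ ≈ 0.60000)
J(15, -1)*y = (30*15*(4 - 1*15))*(⅗) = (30*15*(4 - 15))*(⅗) = (30*15*(-11))*(⅗) = -4950*⅗ = -2970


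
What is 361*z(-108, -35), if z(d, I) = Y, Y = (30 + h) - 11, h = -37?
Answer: -6498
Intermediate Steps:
Y = -18 (Y = (30 - 37) - 11 = -7 - 11 = -18)
z(d, I) = -18
361*z(-108, -35) = 361*(-18) = -6498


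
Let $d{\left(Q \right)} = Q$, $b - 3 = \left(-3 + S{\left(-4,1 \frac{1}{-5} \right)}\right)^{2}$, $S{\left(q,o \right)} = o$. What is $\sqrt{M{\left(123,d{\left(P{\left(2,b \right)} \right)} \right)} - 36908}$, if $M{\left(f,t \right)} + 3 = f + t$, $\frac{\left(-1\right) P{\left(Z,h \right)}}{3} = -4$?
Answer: $2 i \sqrt{9194} \approx 191.77 i$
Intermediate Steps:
$b = \frac{331}{25}$ ($b = 3 + \left(-3 + 1 \frac{1}{-5}\right)^{2} = 3 + \left(-3 + 1 \left(- \frac{1}{5}\right)\right)^{2} = 3 + \left(-3 - \frac{1}{5}\right)^{2} = 3 + \left(- \frac{16}{5}\right)^{2} = 3 + \frac{256}{25} = \frac{331}{25} \approx 13.24$)
$P{\left(Z,h \right)} = 12$ ($P{\left(Z,h \right)} = \left(-3\right) \left(-4\right) = 12$)
$M{\left(f,t \right)} = -3 + f + t$ ($M{\left(f,t \right)} = -3 + \left(f + t\right) = -3 + f + t$)
$\sqrt{M{\left(123,d{\left(P{\left(2,b \right)} \right)} \right)} - 36908} = \sqrt{\left(-3 + 123 + 12\right) - 36908} = \sqrt{132 - 36908} = \sqrt{-36776} = 2 i \sqrt{9194}$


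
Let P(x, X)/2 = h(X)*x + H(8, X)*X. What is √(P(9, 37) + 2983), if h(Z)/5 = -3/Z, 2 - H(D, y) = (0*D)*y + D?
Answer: √3465901/37 ≈ 50.316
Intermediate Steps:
H(D, y) = 2 - D (H(D, y) = 2 - ((0*D)*y + D) = 2 - (0*y + D) = 2 - (0 + D) = 2 - D)
h(Z) = -15/Z (h(Z) = 5*(-3/Z) = -15/Z)
P(x, X) = -12*X - 30*x/X (P(x, X) = 2*((-15/X)*x + (2 - 1*8)*X) = 2*(-15*x/X + (2 - 8)*X) = 2*(-15*x/X - 6*X) = 2*(-6*X - 15*x/X) = -12*X - 30*x/X)
√(P(9, 37) + 2983) = √((-12*37 - 30*9/37) + 2983) = √((-444 - 30*9*1/37) + 2983) = √((-444 - 270/37) + 2983) = √(-16698/37 + 2983) = √(93673/37) = √3465901/37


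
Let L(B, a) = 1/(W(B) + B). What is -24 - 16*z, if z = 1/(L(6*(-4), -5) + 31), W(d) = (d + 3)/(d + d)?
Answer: -286136/11671 ≈ -24.517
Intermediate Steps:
W(d) = (3 + d)/(2*d) (W(d) = (3 + d)/((2*d)) = (3 + d)*(1/(2*d)) = (3 + d)/(2*d))
L(B, a) = 1/(B + (3 + B)/(2*B)) (L(B, a) = 1/((3 + B)/(2*B) + B) = 1/(B + (3 + B)/(2*B)))
z = 377/11671 (z = 1/(2*(6*(-4))/(3 + 6*(-4) + 2*(6*(-4))²) + 31) = 1/(2*(-24)/(3 - 24 + 2*(-24)²) + 31) = 1/(2*(-24)/(3 - 24 + 2*576) + 31) = 1/(2*(-24)/(3 - 24 + 1152) + 31) = 1/(2*(-24)/1131 + 31) = 1/(2*(-24)*(1/1131) + 31) = 1/(-16/377 + 31) = 1/(11671/377) = 377/11671 ≈ 0.032302)
-24 - 16*z = -24 - 16*377/11671 = -24 - 6032/11671 = -286136/11671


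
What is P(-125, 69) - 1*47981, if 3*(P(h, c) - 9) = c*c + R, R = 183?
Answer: -46324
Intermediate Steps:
P(h, c) = 70 + c²/3 (P(h, c) = 9 + (c*c + 183)/3 = 9 + (c² + 183)/3 = 9 + (183 + c²)/3 = 9 + (61 + c²/3) = 70 + c²/3)
P(-125, 69) - 1*47981 = (70 + (⅓)*69²) - 1*47981 = (70 + (⅓)*4761) - 47981 = (70 + 1587) - 47981 = 1657 - 47981 = -46324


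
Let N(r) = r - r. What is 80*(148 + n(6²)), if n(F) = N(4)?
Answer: 11840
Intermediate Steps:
N(r) = 0
n(F) = 0
80*(148 + n(6²)) = 80*(148 + 0) = 80*148 = 11840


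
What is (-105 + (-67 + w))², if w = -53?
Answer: 50625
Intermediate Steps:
(-105 + (-67 + w))² = (-105 + (-67 - 53))² = (-105 - 120)² = (-225)² = 50625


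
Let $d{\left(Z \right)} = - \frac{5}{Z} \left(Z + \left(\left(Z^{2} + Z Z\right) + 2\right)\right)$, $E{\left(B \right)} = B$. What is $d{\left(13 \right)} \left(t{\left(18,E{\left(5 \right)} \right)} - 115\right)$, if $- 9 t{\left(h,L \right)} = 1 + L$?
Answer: $\frac{612455}{39} \approx 15704.0$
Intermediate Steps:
$d{\left(Z \right)} = - \frac{5 \left(2 + Z + 2 Z^{2}\right)}{Z}$ ($d{\left(Z \right)} = - \frac{5}{Z} \left(Z + \left(\left(Z^{2} + Z^{2}\right) + 2\right)\right) = - \frac{5}{Z} \left(Z + \left(2 Z^{2} + 2\right)\right) = - \frac{5}{Z} \left(Z + \left(2 + 2 Z^{2}\right)\right) = - \frac{5}{Z} \left(2 + Z + 2 Z^{2}\right) = - \frac{5 \left(2 + Z + 2 Z^{2}\right)}{Z}$)
$t{\left(h,L \right)} = - \frac{1}{9} - \frac{L}{9}$ ($t{\left(h,L \right)} = - \frac{1 + L}{9} = - \frac{1}{9} - \frac{L}{9}$)
$d{\left(13 \right)} \left(t{\left(18,E{\left(5 \right)} \right)} - 115\right) = \left(-5 - 130 - \frac{10}{13}\right) \left(\left(- \frac{1}{9} - \frac{5}{9}\right) - 115\right) = \left(-5 - 130 - \frac{10}{13}\right) \left(- \frac{2}{3} - 115\right) = \left(- \frac{1765}{13}\right) \left(- \frac{347}{3}\right) = \frac{612455}{39}$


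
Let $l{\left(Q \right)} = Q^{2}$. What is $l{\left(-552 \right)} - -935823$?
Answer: $1240527$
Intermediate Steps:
$l{\left(-552 \right)} - -935823 = \left(-552\right)^{2} - -935823 = 304704 + 935823 = 1240527$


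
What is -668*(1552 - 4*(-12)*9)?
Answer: -1325312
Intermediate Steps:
-668*(1552 - 4*(-12)*9) = -668*(1552 + 48*9) = -668*(1552 + 432) = -668*1984 = -1325312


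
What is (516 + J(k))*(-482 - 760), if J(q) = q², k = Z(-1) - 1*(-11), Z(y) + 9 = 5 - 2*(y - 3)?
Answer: -920322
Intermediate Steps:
Z(y) = 2 - 2*y (Z(y) = -9 + (5 - 2*(y - 3)) = -9 + (5 - 2*(-3 + y)) = -9 + (5 + (6 - 2*y)) = -9 + (11 - 2*y) = 2 - 2*y)
k = 15 (k = (2 - 2*(-1)) - 1*(-11) = (2 + 2) + 11 = 4 + 11 = 15)
(516 + J(k))*(-482 - 760) = (516 + 15²)*(-482 - 760) = (516 + 225)*(-1242) = 741*(-1242) = -920322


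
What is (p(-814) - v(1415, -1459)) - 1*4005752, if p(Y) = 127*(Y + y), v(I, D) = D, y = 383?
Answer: -4059030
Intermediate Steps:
p(Y) = 48641 + 127*Y (p(Y) = 127*(Y + 383) = 127*(383 + Y) = 48641 + 127*Y)
(p(-814) - v(1415, -1459)) - 1*4005752 = ((48641 + 127*(-814)) - 1*(-1459)) - 1*4005752 = ((48641 - 103378) + 1459) - 4005752 = (-54737 + 1459) - 4005752 = -53278 - 4005752 = -4059030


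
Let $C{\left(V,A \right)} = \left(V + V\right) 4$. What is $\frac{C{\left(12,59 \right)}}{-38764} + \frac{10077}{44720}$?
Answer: $\frac{96582927}{433381520} \approx 0.22286$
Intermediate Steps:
$C{\left(V,A \right)} = 8 V$ ($C{\left(V,A \right)} = 2 V 4 = 8 V$)
$\frac{C{\left(12,59 \right)}}{-38764} + \frac{10077}{44720} = \frac{8 \cdot 12}{-38764} + \frac{10077}{44720} = 96 \left(- \frac{1}{38764}\right) + 10077 \cdot \frac{1}{44720} = - \frac{24}{9691} + \frac{10077}{44720} = \frac{96582927}{433381520}$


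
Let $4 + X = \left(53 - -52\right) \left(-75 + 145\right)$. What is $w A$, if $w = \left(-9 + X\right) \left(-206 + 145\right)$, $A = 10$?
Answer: $-4475570$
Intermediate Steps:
$X = 7346$ ($X = -4 + \left(53 - -52\right) \left(-75 + 145\right) = -4 + \left(53 + 52\right) 70 = -4 + 105 \cdot 70 = -4 + 7350 = 7346$)
$w = -447557$ ($w = \left(-9 + 7346\right) \left(-206 + 145\right) = 7337 \left(-61\right) = -447557$)
$w A = \left(-447557\right) 10 = -4475570$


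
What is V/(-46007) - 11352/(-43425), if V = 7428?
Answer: 66570188/665951325 ≈ 0.099963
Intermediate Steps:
V/(-46007) - 11352/(-43425) = 7428/(-46007) - 11352/(-43425) = 7428*(-1/46007) - 11352*(-1/43425) = -7428/46007 + 3784/14475 = 66570188/665951325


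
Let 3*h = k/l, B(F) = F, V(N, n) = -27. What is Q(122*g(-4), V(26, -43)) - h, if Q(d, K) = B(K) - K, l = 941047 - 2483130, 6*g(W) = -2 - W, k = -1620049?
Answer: -1620049/4626249 ≈ -0.35019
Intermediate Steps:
g(W) = -⅓ - W/6 (g(W) = (-2 - W)/6 = -⅓ - W/6)
l = -1542083
h = 1620049/4626249 (h = (-1620049/(-1542083))/3 = (-1620049*(-1/1542083))/3 = (⅓)*(1620049/1542083) = 1620049/4626249 ≈ 0.35019)
Q(d, K) = 0 (Q(d, K) = K - K = 0)
Q(122*g(-4), V(26, -43)) - h = 0 - 1*1620049/4626249 = 0 - 1620049/4626249 = -1620049/4626249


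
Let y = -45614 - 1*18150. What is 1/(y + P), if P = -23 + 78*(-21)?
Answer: -1/65425 ≈ -1.5285e-5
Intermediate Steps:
P = -1661 (P = -23 - 1638 = -1661)
y = -63764 (y = -45614 - 18150 = -63764)
1/(y + P) = 1/(-63764 - 1661) = 1/(-65425) = -1/65425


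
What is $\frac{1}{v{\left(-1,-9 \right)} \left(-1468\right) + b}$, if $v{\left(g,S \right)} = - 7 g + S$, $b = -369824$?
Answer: $- \frac{1}{366888} \approx -2.7256 \cdot 10^{-6}$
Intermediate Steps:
$v{\left(g,S \right)} = S - 7 g$
$\frac{1}{v{\left(-1,-9 \right)} \left(-1468\right) + b} = \frac{1}{\left(-9 - -7\right) \left(-1468\right) - 369824} = \frac{1}{\left(-9 + 7\right) \left(-1468\right) - 369824} = \frac{1}{\left(-2\right) \left(-1468\right) - 369824} = \frac{1}{2936 - 369824} = \frac{1}{-366888} = - \frac{1}{366888}$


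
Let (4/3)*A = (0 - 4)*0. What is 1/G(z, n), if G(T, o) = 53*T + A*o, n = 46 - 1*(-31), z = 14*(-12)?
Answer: -1/8904 ≈ -0.00011231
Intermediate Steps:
z = -168
A = 0 (A = 3*((0 - 4)*0)/4 = 3*(-4*0)/4 = (¾)*0 = 0)
n = 77 (n = 46 + 31 = 77)
G(T, o) = 53*T (G(T, o) = 53*T + 0*o = 53*T + 0 = 53*T)
1/G(z, n) = 1/(53*(-168)) = 1/(-8904) = -1/8904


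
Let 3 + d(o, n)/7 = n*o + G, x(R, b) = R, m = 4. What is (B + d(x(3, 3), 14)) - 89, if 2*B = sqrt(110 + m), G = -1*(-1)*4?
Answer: 212 + sqrt(114)/2 ≈ 217.34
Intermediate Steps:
G = 4 (G = 1*4 = 4)
d(o, n) = 7 + 7*n*o (d(o, n) = -21 + 7*(n*o + 4) = -21 + 7*(4 + n*o) = -21 + (28 + 7*n*o) = 7 + 7*n*o)
B = sqrt(114)/2 (B = sqrt(110 + 4)/2 = sqrt(114)/2 ≈ 5.3385)
(B + d(x(3, 3), 14)) - 89 = (sqrt(114)/2 + (7 + 7*14*3)) - 89 = (sqrt(114)/2 + (7 + 294)) - 89 = (sqrt(114)/2 + 301) - 89 = (301 + sqrt(114)/2) - 89 = 212 + sqrt(114)/2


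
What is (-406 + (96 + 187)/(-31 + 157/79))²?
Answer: 908035562281/5253264 ≈ 1.7285e+5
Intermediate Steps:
(-406 + (96 + 187)/(-31 + 157/79))² = (-406 + 283/(-31 + 157*(1/79)))² = (-406 + 283/(-31 + 157/79))² = (-406 + 283/(-2292/79))² = (-406 + 283*(-79/2292))² = (-406 - 22357/2292)² = (-952909/2292)² = 908035562281/5253264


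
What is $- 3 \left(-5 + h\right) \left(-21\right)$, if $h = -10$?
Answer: $-945$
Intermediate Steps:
$- 3 \left(-5 + h\right) \left(-21\right) = - 3 \left(-5 - 10\right) \left(-21\right) = \left(-3\right) \left(-15\right) \left(-21\right) = 45 \left(-21\right) = -945$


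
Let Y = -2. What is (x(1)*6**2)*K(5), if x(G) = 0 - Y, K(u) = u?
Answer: 360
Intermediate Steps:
x(G) = 2 (x(G) = 0 - 1*(-2) = 0 + 2 = 2)
(x(1)*6**2)*K(5) = (2*6**2)*5 = (2*36)*5 = 72*5 = 360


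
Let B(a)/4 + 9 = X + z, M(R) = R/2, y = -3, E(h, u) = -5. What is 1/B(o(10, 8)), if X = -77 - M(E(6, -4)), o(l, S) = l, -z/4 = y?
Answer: -1/286 ≈ -0.0034965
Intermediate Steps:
z = 12 (z = -4*(-3) = 12)
M(R) = R/2 (M(R) = R*(1/2) = R/2)
X = -149/2 (X = -77 - (-5)/2 = -77 - 1*(-5/2) = -77 + 5/2 = -149/2 ≈ -74.500)
B(a) = -286 (B(a) = -36 + 4*(-149/2 + 12) = -36 + 4*(-125/2) = -36 - 250 = -286)
1/B(o(10, 8)) = 1/(-286) = -1/286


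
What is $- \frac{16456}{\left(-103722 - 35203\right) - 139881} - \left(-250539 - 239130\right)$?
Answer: $\frac{6205575985}{12673} \approx 4.8967 \cdot 10^{5}$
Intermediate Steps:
$- \frac{16456}{\left(-103722 - 35203\right) - 139881} - \left(-250539 - 239130\right) = - \frac{16456}{-138925 - 139881} - \left(-250539 - 239130\right) = - \frac{16456}{-278806} - -489669 = \left(-16456\right) \left(- \frac{1}{278806}\right) + 489669 = \frac{748}{12673} + 489669 = \frac{6205575985}{12673}$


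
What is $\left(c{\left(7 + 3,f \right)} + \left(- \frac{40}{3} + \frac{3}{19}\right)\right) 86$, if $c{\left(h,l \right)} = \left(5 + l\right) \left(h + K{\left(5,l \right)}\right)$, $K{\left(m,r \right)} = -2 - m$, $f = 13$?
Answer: $\frac{200122}{57} \approx 3510.9$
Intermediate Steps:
$c{\left(h,l \right)} = \left(-7 + h\right) \left(5 + l\right)$ ($c{\left(h,l \right)} = \left(5 + l\right) \left(h - 7\right) = \left(5 + l\right) \left(-7 + h\right) = \left(-7 + h\right) \left(5 + l\right)$)
$\left(c{\left(7 + 3,f \right)} + \left(- \frac{40}{3} + \frac{3}{19}\right)\right) 86 = \left(\left(-35 - 91 + 5 \left(7 + 3\right) + \left(7 + 3\right) 13\right) + \left(- \frac{40}{3} + \frac{3}{19}\right)\right) 86 = \left(\left(-35 - 91 + 5 \cdot 10 + 10 \cdot 13\right) + \left(\left(-40\right) \frac{1}{3} + 3 \cdot \frac{1}{19}\right)\right) 86 = \left(\left(-35 - 91 + 50 + 130\right) + \left(- \frac{40}{3} + \frac{3}{19}\right)\right) 86 = \left(54 - \frac{751}{57}\right) 86 = \frac{2327}{57} \cdot 86 = \frac{200122}{57}$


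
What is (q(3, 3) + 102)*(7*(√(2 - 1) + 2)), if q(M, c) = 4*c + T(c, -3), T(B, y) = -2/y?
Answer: 2408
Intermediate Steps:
q(M, c) = ⅔ + 4*c (q(M, c) = 4*c - 2/(-3) = 4*c - 2*(-⅓) = 4*c + ⅔ = ⅔ + 4*c)
(q(3, 3) + 102)*(7*(√(2 - 1) + 2)) = ((⅔ + 4*3) + 102)*(7*(√(2 - 1) + 2)) = ((⅔ + 12) + 102)*(7*(√1 + 2)) = (38/3 + 102)*(7*(1 + 2)) = 344*(7*3)/3 = (344/3)*21 = 2408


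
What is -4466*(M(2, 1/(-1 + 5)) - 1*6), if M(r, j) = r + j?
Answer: 33495/2 ≈ 16748.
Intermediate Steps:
M(r, j) = j + r
-4466*(M(2, 1/(-1 + 5)) - 1*6) = -4466*((1/(-1 + 5) + 2) - 1*6) = -4466*((1/4 + 2) - 6) = -4466*(9/4 - 6) = -4466*(-15/4) = 33495/2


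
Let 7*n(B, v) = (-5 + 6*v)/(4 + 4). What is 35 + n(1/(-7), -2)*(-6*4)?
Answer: 296/7 ≈ 42.286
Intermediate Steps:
n(B, v) = -5/56 + 3*v/28 (n(B, v) = ((-5 + 6*v)/(4 + 4))/7 = ((-5 + 6*v)/8)/7 = ((-5 + 6*v)*(⅛))/7 = (-5/8 + 3*v/4)/7 = -5/56 + 3*v/28)
35 + n(1/(-7), -2)*(-6*4) = 35 + (-5/56 + (3/28)*(-2))*(-6*4) = 35 + (-5/56 - 3/14)*(-24) = 35 - 17/56*(-24) = 35 + 51/7 = 296/7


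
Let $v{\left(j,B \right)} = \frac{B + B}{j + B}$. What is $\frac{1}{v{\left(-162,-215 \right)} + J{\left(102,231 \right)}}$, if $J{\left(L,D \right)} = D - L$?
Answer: $\frac{377}{49063} \approx 0.007684$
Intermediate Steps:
$v{\left(j,B \right)} = \frac{2 B}{B + j}$
$\frac{1}{v{\left(-162,-215 \right)} + J{\left(102,231 \right)}} = \frac{1}{2 \left(-215\right) \frac{1}{-215 - 162} + \left(231 - 102\right)} = \frac{1}{2 \left(-215\right) \frac{1}{-377} + \left(231 - 102\right)} = \frac{1}{2 \left(-215\right) \left(- \frac{1}{377}\right) + 129} = \frac{1}{\frac{430}{377} + 129} = \frac{1}{\frac{49063}{377}} = \frac{377}{49063}$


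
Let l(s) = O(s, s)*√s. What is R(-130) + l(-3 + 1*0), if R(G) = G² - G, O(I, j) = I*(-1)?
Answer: 17030 + 3*I*√3 ≈ 17030.0 + 5.1962*I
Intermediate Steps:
O(I, j) = -I
l(s) = -s^(3/2) (l(s) = (-s)*√s = -s^(3/2))
R(-130) + l(-3 + 1*0) = -130*(-1 - 130) - (-3 + 1*0)^(3/2) = -130*(-131) - (-3 + 0)^(3/2) = 17030 - (-3)^(3/2) = 17030 - (-3)*I*√3 = 17030 + 3*I*√3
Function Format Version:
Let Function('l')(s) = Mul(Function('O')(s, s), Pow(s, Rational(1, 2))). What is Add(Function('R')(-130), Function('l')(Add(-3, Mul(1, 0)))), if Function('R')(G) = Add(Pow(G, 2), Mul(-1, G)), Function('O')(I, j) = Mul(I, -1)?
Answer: Add(17030, Mul(3, I, Pow(3, Rational(1, 2)))) ≈ Add(17030., Mul(5.1962, I))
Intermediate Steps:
Function('O')(I, j) = Mul(-1, I)
Function('l')(s) = Mul(-1, Pow(s, Rational(3, 2))) (Function('l')(s) = Mul(Mul(-1, s), Pow(s, Rational(1, 2))) = Mul(-1, Pow(s, Rational(3, 2))))
Add(Function('R')(-130), Function('l')(Add(-3, Mul(1, 0)))) = Add(Mul(-130, Add(-1, -130)), Mul(-1, Pow(Add(-3, Mul(1, 0)), Rational(3, 2)))) = Add(Mul(-130, -131), Mul(-1, Pow(Add(-3, 0), Rational(3, 2)))) = Add(17030, Mul(-1, Pow(-3, Rational(3, 2)))) = Add(17030, Mul(-1, Mul(-3, I, Pow(3, Rational(1, 2))))) = Add(17030, Mul(3, I, Pow(3, Rational(1, 2))))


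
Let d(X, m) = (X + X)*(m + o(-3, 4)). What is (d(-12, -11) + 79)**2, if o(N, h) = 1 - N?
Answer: 61009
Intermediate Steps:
d(X, m) = 2*X*(4 + m) (d(X, m) = (X + X)*(m + (1 - 1*(-3))) = (2*X)*(m + (1 + 3)) = (2*X)*(m + 4) = (2*X)*(4 + m) = 2*X*(4 + m))
(d(-12, -11) + 79)**2 = (2*(-12)*(4 - 11) + 79)**2 = (2*(-12)*(-7) + 79)**2 = (168 + 79)**2 = 247**2 = 61009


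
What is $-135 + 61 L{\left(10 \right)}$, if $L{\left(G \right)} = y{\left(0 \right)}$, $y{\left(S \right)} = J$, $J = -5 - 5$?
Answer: $-745$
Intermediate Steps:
$J = -10$
$y{\left(S \right)} = -10$
$L{\left(G \right)} = -10$
$-135 + 61 L{\left(10 \right)} = -135 + 61 \left(-10\right) = -135 - 610 = -745$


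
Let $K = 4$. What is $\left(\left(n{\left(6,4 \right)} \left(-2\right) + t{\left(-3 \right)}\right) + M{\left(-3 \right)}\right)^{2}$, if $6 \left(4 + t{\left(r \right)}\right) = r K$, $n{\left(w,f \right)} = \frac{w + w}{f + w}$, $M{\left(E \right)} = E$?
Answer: $\frac{3249}{25} \approx 129.96$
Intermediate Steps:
$n{\left(w,f \right)} = \frac{2 w}{f + w}$
$t{\left(r \right)} = -4 + \frac{2 r}{3}$ ($t{\left(r \right)} = -4 + \frac{r 4}{6} = -4 + \frac{4 r}{6} = -4 + \frac{2 r}{3}$)
$\left(\left(n{\left(6,4 \right)} \left(-2\right) + t{\left(-3 \right)}\right) + M{\left(-3 \right)}\right)^{2} = \left(\left(2 \cdot 6 \frac{1}{4 + 6} \left(-2\right) + \left(-4 + \frac{2}{3} \left(-3\right)\right)\right) - 3\right)^{2} = \left(\left(2 \cdot 6 \cdot \frac{1}{10} \left(-2\right) - 6\right) - 3\right)^{2} = \left(\left(\frac{6}{5} \left(-2\right) - 6\right) - 3\right)^{2} = \left(\left(- \frac{12}{5} - 6\right) - 3\right)^{2} = \left(- \frac{42}{5} - 3\right)^{2} = \left(- \frac{57}{5}\right)^{2} = \frac{3249}{25}$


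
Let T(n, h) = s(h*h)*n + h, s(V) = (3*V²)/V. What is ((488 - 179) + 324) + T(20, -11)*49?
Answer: 355834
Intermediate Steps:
s(V) = 3*V
T(n, h) = h + 3*n*h² (T(n, h) = (3*(h*h))*n + h = (3*h²)*n + h = 3*n*h² + h = h + 3*n*h²)
((488 - 179) + 324) + T(20, -11)*49 = ((488 - 179) + 324) - 11*(1 + 3*(-11)*20)*49 = (309 + 324) - 11*(1 - 660)*49 = 633 - 11*(-659)*49 = 633 + 7249*49 = 633 + 355201 = 355834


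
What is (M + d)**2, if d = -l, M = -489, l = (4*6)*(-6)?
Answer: 119025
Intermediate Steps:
l = -144 (l = 24*(-6) = -144)
d = 144 (d = -1*(-144) = 144)
(M + d)**2 = (-489 + 144)**2 = (-345)**2 = 119025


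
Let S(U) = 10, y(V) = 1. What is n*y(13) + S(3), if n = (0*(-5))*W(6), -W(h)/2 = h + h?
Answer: 10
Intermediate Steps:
W(h) = -4*h (W(h) = -2*(h + h) = -4*h)
n = 0 (n = (0*(-5))*(-4*6) = 0*(-24) = 0)
n*y(13) + S(3) = 0*1 + 10 = 0 + 10 = 10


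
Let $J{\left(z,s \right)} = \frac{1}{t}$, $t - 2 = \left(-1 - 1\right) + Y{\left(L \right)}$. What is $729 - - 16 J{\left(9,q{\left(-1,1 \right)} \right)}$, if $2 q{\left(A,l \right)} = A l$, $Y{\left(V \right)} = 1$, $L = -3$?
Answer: $745$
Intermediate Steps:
$q{\left(A,l \right)} = \frac{A l}{2}$
$t = 1$ ($t = 2 + \left(\left(-1 - 1\right) + 1\right) = 2 + \left(-2 + 1\right) = 2 - 1 = 1$)
$J{\left(z,s \right)} = 1$ ($J{\left(z,s \right)} = 1^{-1} = 1$)
$729 - - 16 J{\left(9,q{\left(-1,1 \right)} \right)} = 729 - \left(-16\right) 1 = 729 - -16 = 729 + 16 = 745$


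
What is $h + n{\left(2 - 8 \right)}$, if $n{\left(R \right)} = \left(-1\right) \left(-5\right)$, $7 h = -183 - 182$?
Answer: $- \frac{330}{7} \approx -47.143$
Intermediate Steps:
$h = - \frac{365}{7}$ ($h = \frac{-183 - 182}{7} = \frac{1}{7} \left(-365\right) = - \frac{365}{7} \approx -52.143$)
$n{\left(R \right)} = 5$
$h + n{\left(2 - 8 \right)} = - \frac{365}{7} + 5 = - \frac{330}{7}$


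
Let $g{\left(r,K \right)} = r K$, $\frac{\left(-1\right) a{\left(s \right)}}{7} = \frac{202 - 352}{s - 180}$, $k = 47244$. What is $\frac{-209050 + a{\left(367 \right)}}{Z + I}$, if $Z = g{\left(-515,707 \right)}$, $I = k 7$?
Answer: $\frac{39091300}{6245239} \approx 6.2594$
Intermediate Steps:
$a{\left(s \right)} = \frac{1050}{-180 + s}$ ($a{\left(s \right)} = - 7 \frac{202 - 352}{s - 180} = - 7 \left(- \frac{150}{-180 + s}\right) = \frac{1050}{-180 + s}$)
$I = 330708$ ($I = 47244 \cdot 7 = 330708$)
$g{\left(r,K \right)} = K r$
$Z = -364105$ ($Z = 707 \left(-515\right) = -364105$)
$\frac{-209050 + a{\left(367 \right)}}{Z + I} = \frac{-209050 + \frac{1050}{-180 + 367}}{-364105 + 330708} = \frac{-209050 + \frac{1050}{187}}{-33397} = \left(-209050 + 1050 \cdot \frac{1}{187}\right) \left(- \frac{1}{33397}\right) = \left(-209050 + \frac{1050}{187}\right) \left(- \frac{1}{33397}\right) = \left(- \frac{39091300}{187}\right) \left(- \frac{1}{33397}\right) = \frac{39091300}{6245239}$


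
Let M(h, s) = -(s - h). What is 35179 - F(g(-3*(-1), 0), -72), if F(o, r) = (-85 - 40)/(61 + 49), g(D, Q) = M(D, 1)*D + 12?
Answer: 773963/22 ≈ 35180.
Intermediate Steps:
M(h, s) = h - s
g(D, Q) = 12 + D*(-1 + D) (g(D, Q) = (D - 1*1)*D + 12 = (D - 1)*D + 12 = (-1 + D)*D + 12 = D*(-1 + D) + 12 = 12 + D*(-1 + D))
F(o, r) = -25/22 (F(o, r) = -125/110 = -125*1/110 = -25/22)
35179 - F(g(-3*(-1), 0), -72) = 35179 - 1*(-25/22) = 35179 + 25/22 = 773963/22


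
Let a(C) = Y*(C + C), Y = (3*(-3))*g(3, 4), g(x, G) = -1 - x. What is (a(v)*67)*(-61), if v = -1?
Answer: 294264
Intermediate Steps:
Y = 36 (Y = (3*(-3))*(-1 - 1*3) = -9*(-1 - 3) = -9*(-4) = 36)
a(C) = 72*C (a(C) = 36*(C + C) = 36*(2*C) = 72*C)
(a(v)*67)*(-61) = ((72*(-1))*67)*(-61) = -72*67*(-61) = -4824*(-61) = 294264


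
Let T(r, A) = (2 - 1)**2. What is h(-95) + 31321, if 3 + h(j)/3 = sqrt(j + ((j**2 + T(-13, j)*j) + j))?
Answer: 31312 + 6*sqrt(2185) ≈ 31592.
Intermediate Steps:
T(r, A) = 1 (T(r, A) = 1**2 = 1)
h(j) = -9 + 3*sqrt(j**2 + 3*j) (h(j) = -9 + 3*sqrt(j + ((j**2 + 1*j) + j)) = -9 + 3*sqrt(j + ((j**2 + j) + j)) = -9 + 3*sqrt(j + ((j + j**2) + j)) = -9 + 3*sqrt(j + (j**2 + 2*j)) = -9 + 3*sqrt(j**2 + 3*j))
h(-95) + 31321 = (-9 + 3*sqrt(-95*(3 - 95))) + 31321 = (-9 + 3*sqrt(-95*(-92))) + 31321 = (-9 + 3*sqrt(8740)) + 31321 = (-9 + 3*(2*sqrt(2185))) + 31321 = (-9 + 6*sqrt(2185)) + 31321 = 31312 + 6*sqrt(2185)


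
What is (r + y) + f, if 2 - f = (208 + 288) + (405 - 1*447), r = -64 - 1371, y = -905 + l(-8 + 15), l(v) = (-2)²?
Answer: -2788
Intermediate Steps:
l(v) = 4
y = -901 (y = -905 + 4 = -901)
r = -1435
f = -452 (f = 2 - ((208 + 288) + (405 - 1*447)) = 2 - (496 + (405 - 447)) = 2 - (496 - 42) = 2 - 1*454 = 2 - 454 = -452)
(r + y) + f = (-1435 - 901) - 452 = -2336 - 452 = -2788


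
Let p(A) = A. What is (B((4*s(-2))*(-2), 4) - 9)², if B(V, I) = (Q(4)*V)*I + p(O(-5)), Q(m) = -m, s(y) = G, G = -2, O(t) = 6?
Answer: 67081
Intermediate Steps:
s(y) = -2
B(V, I) = 6 - 4*I*V (B(V, I) = ((-1*4)*V)*I + 6 = (-4*V)*I + 6 = -4*I*V + 6 = 6 - 4*I*V)
(B((4*s(-2))*(-2), 4) - 9)² = ((6 - 4*4*(4*(-2))*(-2)) - 9)² = ((6 - 4*4*(-8*(-2))) - 9)² = ((6 - 4*4*16) - 9)² = ((6 - 256) - 9)² = (-250 - 9)² = (-259)² = 67081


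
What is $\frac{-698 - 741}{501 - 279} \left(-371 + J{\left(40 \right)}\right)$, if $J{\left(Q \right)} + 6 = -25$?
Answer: $\frac{96413}{37} \approx 2605.8$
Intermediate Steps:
$J{\left(Q \right)} = -31$ ($J{\left(Q \right)} = -6 - 25 = -31$)
$\frac{-698 - 741}{501 - 279} \left(-371 + J{\left(40 \right)}\right) = \frac{-698 - 741}{501 - 279} \left(-371 - 31\right) = - \frac{1439}{222} \left(-402\right) = \left(-1439\right) \frac{1}{222} \left(-402\right) = \left(- \frac{1439}{222}\right) \left(-402\right) = \frac{96413}{37}$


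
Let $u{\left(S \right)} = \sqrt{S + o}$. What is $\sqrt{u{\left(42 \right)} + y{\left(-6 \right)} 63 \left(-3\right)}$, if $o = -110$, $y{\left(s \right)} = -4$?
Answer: $\sqrt{756 + 2 i \sqrt{17}} \approx 27.496 + 0.15 i$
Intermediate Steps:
$u{\left(S \right)} = \sqrt{-110 + S}$ ($u{\left(S \right)} = \sqrt{S - 110} = \sqrt{-110 + S}$)
$\sqrt{u{\left(42 \right)} + y{\left(-6 \right)} 63 \left(-3\right)} = \sqrt{\sqrt{-110 + 42} - 4 \cdot 63 \left(-3\right)} = \sqrt{\sqrt{-68} - -756} = \sqrt{2 i \sqrt{17} + 756} = \sqrt{756 + 2 i \sqrt{17}}$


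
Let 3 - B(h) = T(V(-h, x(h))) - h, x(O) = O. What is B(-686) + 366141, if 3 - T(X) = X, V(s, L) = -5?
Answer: 365450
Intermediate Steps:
T(X) = 3 - X
B(h) = -5 + h (B(h) = 3 - ((3 - 1*(-5)) - h) = 3 - ((3 + 5) - h) = 3 - (8 - h) = 3 + (-8 + h) = -5 + h)
B(-686) + 366141 = (-5 - 686) + 366141 = -691 + 366141 = 365450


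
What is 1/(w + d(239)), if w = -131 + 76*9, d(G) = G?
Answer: 1/792 ≈ 0.0012626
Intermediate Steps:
w = 553 (w = -131 + 684 = 553)
1/(w + d(239)) = 1/(553 + 239) = 1/792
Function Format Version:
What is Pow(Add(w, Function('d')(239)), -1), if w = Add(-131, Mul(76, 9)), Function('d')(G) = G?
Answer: Rational(1, 792) ≈ 0.0012626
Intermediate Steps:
w = 553 (w = Add(-131, 684) = 553)
Pow(Add(w, Function('d')(239)), -1) = Pow(Add(553, 239), -1) = Pow(792, -1) = Rational(1, 792)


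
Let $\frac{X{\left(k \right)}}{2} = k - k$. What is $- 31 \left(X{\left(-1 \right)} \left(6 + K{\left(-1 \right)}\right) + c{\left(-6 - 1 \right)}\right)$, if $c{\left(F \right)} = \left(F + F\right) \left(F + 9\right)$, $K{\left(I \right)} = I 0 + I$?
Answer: $868$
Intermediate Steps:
$K{\left(I \right)} = I$ ($K{\left(I \right)} = 0 + I = I$)
$c{\left(F \right)} = 2 F \left(9 + F\right)$
$X{\left(k \right)} = 0$ ($X{\left(k \right)} = 2 \left(k - k\right) = 2 \cdot 0 = 0$)
$- 31 \left(X{\left(-1 \right)} \left(6 + K{\left(-1 \right)}\right) + c{\left(-6 - 1 \right)}\right) = - 31 \left(0 \left(6 - 1\right) + 2 \left(-6 - 1\right) \left(9 - 7\right)\right) = - 31 \left(0 \cdot 5 + 2 \left(-7\right) \left(9 - 7\right)\right) = - 31 \left(0 + 2 \left(-7\right) 2\right) = - 31 \left(0 - 28\right) = \left(-31\right) \left(-28\right) = 868$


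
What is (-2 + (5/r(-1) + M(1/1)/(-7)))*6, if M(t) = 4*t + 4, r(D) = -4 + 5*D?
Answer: -466/21 ≈ -22.190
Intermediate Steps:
M(t) = 4 + 4*t
(-2 + (5/r(-1) + M(1/1)/(-7)))*6 = (-2 + (5/(-4 + 5*(-1)) + (4 + 4/1)/(-7)))*6 = (-2 + (5/(-4 - 5) + (4 + 4*1)*(-1/7)))*6 = (-2 + (5/(-9) + (4 + 4)*(-1/7)))*6 = (-2 + (5*(-1/9) + 8*(-1/7)))*6 = (-2 + (-5/9 - 8/7))*6 = (-2 - 107/63)*6 = -233/63*6 = -466/21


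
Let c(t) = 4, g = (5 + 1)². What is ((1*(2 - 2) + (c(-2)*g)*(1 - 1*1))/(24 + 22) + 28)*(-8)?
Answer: -224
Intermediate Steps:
g = 36 (g = 6² = 36)
((1*(2 - 2) + (c(-2)*g)*(1 - 1*1))/(24 + 22) + 28)*(-8) = ((1*(2 - 2) + (4*36)*(1 - 1*1))/(24 + 22) + 28)*(-8) = ((1*0 + 144*(1 - 1))/46 + 28)*(-8) = ((0 + 144*0)*(1/46) + 28)*(-8) = ((0 + 0)*(1/46) + 28)*(-8) = (0*(1/46) + 28)*(-8) = (0 + 28)*(-8) = 28*(-8) = -224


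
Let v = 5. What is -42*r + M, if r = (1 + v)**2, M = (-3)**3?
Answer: -1539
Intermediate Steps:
M = -27
r = 36 (r = (1 + 5)**2 = 6**2 = 36)
-42*r + M = -42*36 - 27 = -1512 - 27 = -1539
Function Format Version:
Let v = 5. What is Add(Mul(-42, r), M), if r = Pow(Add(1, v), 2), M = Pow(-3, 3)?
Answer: -1539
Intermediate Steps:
M = -27
r = 36 (r = Pow(Add(1, 5), 2) = Pow(6, 2) = 36)
Add(Mul(-42, r), M) = Add(Mul(-42, 36), -27) = Add(-1512, -27) = -1539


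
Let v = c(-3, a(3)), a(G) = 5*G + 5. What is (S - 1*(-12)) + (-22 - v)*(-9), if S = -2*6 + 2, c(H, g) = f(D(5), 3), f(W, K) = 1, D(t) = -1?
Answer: 209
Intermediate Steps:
a(G) = 5 + 5*G
c(H, g) = 1
S = -10 (S = -12 + 2 = -10)
v = 1
(S - 1*(-12)) + (-22 - v)*(-9) = (-10 - 1*(-12)) + (-22 - 1*1)*(-9) = (-10 + 12) + (-22 - 1)*(-9) = 2 - 23*(-9) = 2 + 207 = 209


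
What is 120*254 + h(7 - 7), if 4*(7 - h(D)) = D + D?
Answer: 30487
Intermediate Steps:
h(D) = 7 - D/2 (h(D) = 7 - (D + D)/4 = 7 - D/2)
120*254 + h(7 - 7) = 120*254 + (7 - (7 - 7)/2) = 30480 + (7 - 1/2*0) = 30480 + (7 + 0) = 30480 + 7 = 30487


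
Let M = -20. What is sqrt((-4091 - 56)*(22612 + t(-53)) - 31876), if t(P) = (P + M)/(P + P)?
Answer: 3*I*sqrt(117112448414)/106 ≈ 9685.4*I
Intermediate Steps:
t(P) = (-20 + P)/(2*P) (t(P) = (P - 20)/(P + P) = (-20 + P)/((2*P)) = (-20 + P)*(1/(2*P)) = (-20 + P)/(2*P))
sqrt((-4091 - 56)*(22612 + t(-53)) - 31876) = sqrt((-4091 - 56)*(22612 + (1/2)*(-20 - 53)/(-53)) - 31876) = sqrt(-4147*(22612 + (1/2)*(-1/53)*(-73)) - 31876) = sqrt(-4147*(22612 + 73/106) - 31876) = sqrt(-4147*2396945/106 - 31876) = sqrt(-9940130915/106 - 31876) = sqrt(-9943509771/106) = 3*I*sqrt(117112448414)/106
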